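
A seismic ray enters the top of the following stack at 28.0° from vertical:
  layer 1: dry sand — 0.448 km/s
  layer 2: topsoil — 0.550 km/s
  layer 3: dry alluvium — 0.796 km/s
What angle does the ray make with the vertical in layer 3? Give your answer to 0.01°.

56.53°

Snell's law across each interface conserves sin θ / V, so sin θ_3 = V_3·sin θ₁/V₁.
sin θ_3 = 0.796 × sin 28.0° / 0.448 = 0.8342.
θ_3 = arcsin 0.8342 = 56.53°.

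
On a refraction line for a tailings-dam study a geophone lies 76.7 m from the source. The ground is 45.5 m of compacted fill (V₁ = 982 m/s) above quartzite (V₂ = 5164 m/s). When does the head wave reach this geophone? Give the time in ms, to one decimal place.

105.8 ms

t = x/V₂ + 2h·√(V₂²−V₁²)/(V₁V₂).
√(V₂²−V₁²) = √(5164²−982²) = 5069.8 m/s; delay term = 2·45.5·5069.8/(982·5164) = 0.09098 s.
t = 76.7/5164 + 0.09098 = 0.10583 s.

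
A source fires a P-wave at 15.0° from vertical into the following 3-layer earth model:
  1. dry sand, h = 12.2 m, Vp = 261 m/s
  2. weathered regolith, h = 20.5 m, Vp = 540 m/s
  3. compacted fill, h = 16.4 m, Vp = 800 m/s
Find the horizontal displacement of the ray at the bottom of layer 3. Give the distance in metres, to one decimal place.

Apply Snell's law at each interface; in layer i the horizontal offset is hᵢ·tan θᵢ.
Layer 1: θ = 15.00°; offset = 12.2·tan 15.00° = 3.269 m.
Layer 2: sin θ = 540·sin 15.0°/261 = 0.5355, θ = 32.38°; offset = 20.5·tan 32.38° = 12.998 m.
Layer 3: sin θ = 800·sin 15.0°/261 = 0.7933, θ = 52.50°; offset = 16.4·tan 52.50° = 21.370 m.
Total horizontal offset = 37.637 m.

37.6 m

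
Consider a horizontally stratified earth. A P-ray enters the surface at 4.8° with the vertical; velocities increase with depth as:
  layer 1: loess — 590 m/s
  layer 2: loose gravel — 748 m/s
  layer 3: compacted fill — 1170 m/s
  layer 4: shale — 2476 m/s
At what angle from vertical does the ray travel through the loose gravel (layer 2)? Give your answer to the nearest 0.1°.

Ray parameter p = sin 4.8° / 590 = 1.4183e-04 s/m.
sin θ_2 = p·V_2 = 1.4183e-04 × 748 = 0.1061.
θ_2 = 6.09° from the vertical.

6.1°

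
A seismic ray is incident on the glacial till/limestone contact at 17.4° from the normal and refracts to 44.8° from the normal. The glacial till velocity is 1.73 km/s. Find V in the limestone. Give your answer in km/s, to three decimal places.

sin 17.4° = 0.2990; sin 44.8° = 0.7046.
V₂ = V₁·(sin θ₂/sin θ₁) = 1.73·(0.7046/0.2990) = 4.076 km/s.

4.076 km/s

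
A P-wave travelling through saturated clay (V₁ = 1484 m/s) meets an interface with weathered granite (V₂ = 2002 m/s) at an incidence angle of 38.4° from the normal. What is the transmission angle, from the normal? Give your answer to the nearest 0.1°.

56.9°

sin θ₁/V₁ = sin θ₂/V₂ ⇒ sin θ₂ = 2002·sin 38.4°/1484 = 2002·0.6211/1484 = 0.8380.
θ₂ = sin⁻¹(0.8380) = 56.93° (from vertical).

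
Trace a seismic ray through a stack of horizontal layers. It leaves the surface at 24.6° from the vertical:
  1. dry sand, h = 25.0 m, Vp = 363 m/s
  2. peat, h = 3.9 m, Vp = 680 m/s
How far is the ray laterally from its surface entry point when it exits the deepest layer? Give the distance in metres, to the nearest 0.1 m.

Apply Snell's law at each interface; in layer i the horizontal offset is hᵢ·tan θᵢ.
Layer 1: θ = 24.60°; offset = 25.0·tan 24.60° = 11.446 m.
Layer 2: sin θ = 680·sin 24.6°/363 = 0.7798, θ = 51.24°; offset = 3.9·tan 51.24° = 4.858 m.
Σ offsets = 16.304 m.

16.3 m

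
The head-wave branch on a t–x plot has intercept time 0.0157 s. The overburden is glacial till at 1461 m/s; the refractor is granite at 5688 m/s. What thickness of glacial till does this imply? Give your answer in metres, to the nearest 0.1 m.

11.9 m

θ_c = arcsin(1461/5688) = 14.88°; cos θ_c = 0.9664.
tᵢ = 2h cos θ_c/V₁ ⇒ h = tᵢ·V₁/(2 cos θ_c) = 0.0157·1461/(2·0.9664) = 11.87 m.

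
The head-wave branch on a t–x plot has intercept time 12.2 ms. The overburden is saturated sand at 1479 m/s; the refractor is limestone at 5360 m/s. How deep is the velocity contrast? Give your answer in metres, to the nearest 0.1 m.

θ_c = arcsin(1479/5360) = 16.02°; cos θ_c = 0.9612.
tᵢ = 2h cos θ_c/V₁ ⇒ h = tᵢ·V₁/(2 cos θ_c) = 0.0122·1479/(2·0.9612) = 9.39 m.

9.4 m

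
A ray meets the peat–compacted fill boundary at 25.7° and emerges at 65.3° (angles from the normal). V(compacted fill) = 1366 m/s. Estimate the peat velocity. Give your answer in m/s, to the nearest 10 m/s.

650 m/s

Snell's law: sin 25.7°/V₁ = sin 65.3°/V₂.
V₁ = V₂·sin 25.7°/sin 65.3° = 1366 × 0.4773 = 652.03 m/s.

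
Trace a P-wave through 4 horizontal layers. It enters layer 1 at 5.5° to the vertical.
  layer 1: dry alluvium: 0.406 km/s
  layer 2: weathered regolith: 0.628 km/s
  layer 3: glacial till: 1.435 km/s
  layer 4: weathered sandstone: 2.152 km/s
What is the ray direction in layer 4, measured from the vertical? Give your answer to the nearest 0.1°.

30.5°

Snell's law across each interface conserves sin θ / V, so sin θ_4 = V_4·sin θ₁/V₁.
sin θ_4 = 2.152 × sin 5.5° / 0.406 = 0.5080.
θ_4 = arcsin 0.5080 = 30.53°.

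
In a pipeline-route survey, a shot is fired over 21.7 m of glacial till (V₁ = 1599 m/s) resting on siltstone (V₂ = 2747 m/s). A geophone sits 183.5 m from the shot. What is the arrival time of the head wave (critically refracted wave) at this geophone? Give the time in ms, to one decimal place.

88.9 ms

t = x/V₂ + 2h·√(V₂²−V₁²)/(V₁V₂).
√(V₂²−V₁²) = √(2747²−1599²) = 2233.7 m/s; delay term = 2·21.7·2233.7/(1599·2747) = 0.02207 s.
t = 183.5/2747 + 0.02207 = 0.08887 s.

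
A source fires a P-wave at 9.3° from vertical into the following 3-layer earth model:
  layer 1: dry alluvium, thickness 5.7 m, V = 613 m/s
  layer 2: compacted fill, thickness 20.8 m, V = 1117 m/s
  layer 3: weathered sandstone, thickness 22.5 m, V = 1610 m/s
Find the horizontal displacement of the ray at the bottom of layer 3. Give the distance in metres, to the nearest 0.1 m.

17.9 m

Apply Snell's law at each interface; in layer i the horizontal offset is hᵢ·tan θᵢ.
Layer 1: θ = 9.30°; offset = 5.7·tan 9.30° = 0.933 m.
Layer 2: sin θ = 1117·sin 9.3°/613 = 0.2945, θ = 17.13°; offset = 20.8·tan 17.13° = 6.409 m.
Layer 3: sin θ = 1610·sin 9.3°/613 = 0.4244, θ = 25.12°; offset = 22.5·tan 25.12° = 10.547 m.
Summing the layer offsets gives 17.890 m.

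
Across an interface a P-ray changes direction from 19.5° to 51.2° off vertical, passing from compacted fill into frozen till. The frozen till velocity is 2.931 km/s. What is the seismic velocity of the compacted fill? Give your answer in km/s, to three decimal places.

sin 19.5° = 0.3338; sin 51.2° = 0.7793.
V₁ = V₂·(sin θ₁/sin θ₂) = 2.931·(0.3338/0.7793) = 1.255 km/s.

1.255 km/s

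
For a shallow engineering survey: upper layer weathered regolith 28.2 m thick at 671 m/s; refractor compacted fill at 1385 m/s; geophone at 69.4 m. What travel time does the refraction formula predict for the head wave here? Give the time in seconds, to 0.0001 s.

θ_c = arcsin(V₁/V₂) = arcsin(671/1385) = 28.98°, cos θ_c = 0.8748.
Intercept time tᵢ = 2h cos θ_c / V₁ = 2·28.2·0.8748/671 = 0.07353 s.
t = x/V₂ + tᵢ = 69.4/1385 + 0.07353 = 0.12364 s.

0.1236 s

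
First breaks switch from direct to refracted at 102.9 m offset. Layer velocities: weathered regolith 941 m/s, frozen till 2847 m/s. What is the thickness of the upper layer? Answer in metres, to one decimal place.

36.5 m

x_cross = 2h·√((V₂+V₁)/(V₂−V₁)) → h = x_cross / (2·√((V₂+V₁)/(V₂−V₁))).
√((V₂+V₁)/(V₂−V₁)) = √((2847+941)/(2847−941)) = 1.4098.
h = 102.9 / (2·1.4098) = 36.50 m.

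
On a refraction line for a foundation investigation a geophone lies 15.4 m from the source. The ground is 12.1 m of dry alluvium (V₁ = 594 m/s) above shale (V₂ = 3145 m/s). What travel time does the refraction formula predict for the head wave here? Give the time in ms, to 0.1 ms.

44.9 ms

t = x/V₂ + 2h·√(V₂²−V₁²)/(V₁V₂).
√(V₂²−V₁²) = √(3145²−594²) = 3088.4 m/s; delay term = 2·12.1·3088.4/(594·3145) = 0.04001 s.
t = 15.4/3145 + 0.04001 = 0.04490 s.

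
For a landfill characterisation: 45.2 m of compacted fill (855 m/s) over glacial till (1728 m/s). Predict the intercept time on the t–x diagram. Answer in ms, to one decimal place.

91.9 ms

tᵢ = 2h·√(V₂²−V₁²)/(V₁V₂).
√(V₂²−V₁²) = √(1728²−855²) = 1501.7 m/s.
tᵢ = 2·45.2·1501.7/(855·1728) = 0.09188 s.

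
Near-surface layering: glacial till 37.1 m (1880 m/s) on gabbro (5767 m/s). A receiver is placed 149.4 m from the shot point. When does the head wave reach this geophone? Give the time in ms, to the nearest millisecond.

t = x/V₂ + 2h·√(V₂²−V₁²)/(V₁V₂).
√(V₂²−V₁²) = √(5767²−1880²) = 5452.0 m/s; delay term = 2·37.1·5452.0/(1880·5767) = 0.03731 s.
t = 149.4/5767 + 0.03731 = 0.06322 s.

63 ms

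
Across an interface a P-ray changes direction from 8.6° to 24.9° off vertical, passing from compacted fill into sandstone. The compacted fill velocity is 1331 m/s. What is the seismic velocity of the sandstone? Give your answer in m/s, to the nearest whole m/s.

Snell's law: sin 8.6°/V₁ = sin 24.9°/V₂.
V₂ = V₁·sin 24.9°/sin 8.6° = 1331 × 2.8156 = 3747.60 m/s.

3748 m/s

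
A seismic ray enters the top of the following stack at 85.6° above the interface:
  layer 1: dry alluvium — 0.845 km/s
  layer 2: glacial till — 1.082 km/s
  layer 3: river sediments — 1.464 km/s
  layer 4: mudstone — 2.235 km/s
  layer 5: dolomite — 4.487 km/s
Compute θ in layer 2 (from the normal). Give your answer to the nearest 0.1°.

From the normal: θ₁ = 90° − 85.6° = 4.4°.
Ray parameter p = sin 4.4° / 0.845 = 9.0792e-02 s/km.
sin θ_2 = p·V_2 = 9.0792e-02 × 1.082 = 0.0982.
θ_2 = arcsin 0.0982 = 5.64°.

5.6°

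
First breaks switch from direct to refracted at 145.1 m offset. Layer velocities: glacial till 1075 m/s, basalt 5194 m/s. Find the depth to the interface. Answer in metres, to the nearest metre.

h = (x_cross/2)·√((V₂−V₁)/(V₂+V₁)).
(V₂−V₁)/(V₂+V₁) = (5194−1075)/(5194+1075) = 0.6570; √ = 0.8106.
h = (145.1/2)·0.8106 = 58.81 m.

59 m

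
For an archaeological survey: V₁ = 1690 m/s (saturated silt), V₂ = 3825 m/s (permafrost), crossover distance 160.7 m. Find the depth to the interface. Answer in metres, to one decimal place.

h = (x_cross/2)·√((V₂−V₁)/(V₂+V₁)).
(V₂−V₁)/(V₂+V₁) = (3825−1690)/(3825+1690) = 0.3871; √ = 0.6222.
h = (160.7/2)·0.6222 = 49.99 m.

50.0 m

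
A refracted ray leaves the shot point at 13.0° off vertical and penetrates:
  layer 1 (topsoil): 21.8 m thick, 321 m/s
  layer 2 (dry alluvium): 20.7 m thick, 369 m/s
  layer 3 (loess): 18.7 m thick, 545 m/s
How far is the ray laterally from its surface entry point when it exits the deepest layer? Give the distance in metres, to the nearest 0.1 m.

Ray parameter p = sin 13.0° / 321 m/s = 7.0078e-04 s/m.
Layer 1: θ = 13.00°; offset = 21.8·tan 13.00° = 5.033 m.
Layer 2: sin θ = p·369 = 0.2586 → θ = 14.99°; offset = 20.7·tan 14.99° = 5.541 m.
Layer 3: sin θ = p·545 = 0.3819 → θ = 22.45°; offset = 18.7·tan 22.45° = 7.728 m.
Total horizontal offset = 18.302 m.

18.3 m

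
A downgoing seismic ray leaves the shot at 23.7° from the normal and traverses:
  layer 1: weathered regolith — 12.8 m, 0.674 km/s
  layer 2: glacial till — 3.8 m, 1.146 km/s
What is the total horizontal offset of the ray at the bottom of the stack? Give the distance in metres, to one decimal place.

9.2 m

Apply Snell's law at each interface; in layer i the horizontal offset is hᵢ·tan θᵢ.
Layer 1: θ = 23.70°; offset = 12.8·tan 23.70° = 5.619 m.
Layer 2: sin θ = 1.146·sin 23.7°/0.674 = 0.6834, θ = 43.11°; offset = 3.8·tan 43.11° = 3.558 m.
Σ offsets = 9.176 m.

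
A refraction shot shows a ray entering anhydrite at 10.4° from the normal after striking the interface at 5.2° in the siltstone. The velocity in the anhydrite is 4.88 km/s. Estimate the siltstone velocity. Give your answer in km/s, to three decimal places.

sin 5.2° = 0.0906; sin 10.4° = 0.1805.
V₁ = V₂·(sin θ₁/sin θ₂) = 4.88·(0.0906/0.1805) = 2.450 km/s.

2.450 km/s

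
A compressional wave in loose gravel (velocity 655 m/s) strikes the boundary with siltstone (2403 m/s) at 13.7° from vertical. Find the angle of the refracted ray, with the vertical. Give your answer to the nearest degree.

Snell's law: sin θ₂ = (V₂/V₁)·sin θ₁ = (2403/655)·sin 13.7° = 0.8689.
θ₂ = arcsin 0.8689 = 60.33° from the normal.

60°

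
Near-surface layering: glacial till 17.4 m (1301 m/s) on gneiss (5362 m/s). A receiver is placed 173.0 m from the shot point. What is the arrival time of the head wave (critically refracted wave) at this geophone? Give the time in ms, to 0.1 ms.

58.2 ms

t = x/V₂ + 2h·√(V₂²−V₁²)/(V₁V₂).
√(V₂²−V₁²) = √(5362²−1301²) = 5201.8 m/s; delay term = 2·17.4·5201.8/(1301·5362) = 0.02595 s.
t = 173.0/5362 + 0.02595 = 0.05821 s.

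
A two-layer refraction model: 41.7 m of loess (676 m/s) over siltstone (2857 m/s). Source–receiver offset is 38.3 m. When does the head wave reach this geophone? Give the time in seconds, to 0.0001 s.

0.1333 s

t = x/V₂ + 2h·√(V₂²−V₁²)/(V₁V₂).
√(V₂²−V₁²) = √(2857²−676²) = 2775.9 m/s; delay term = 2·41.7·2775.9/(676·2857) = 0.11987 s.
t = 38.3/2857 + 0.11987 = 0.13328 s.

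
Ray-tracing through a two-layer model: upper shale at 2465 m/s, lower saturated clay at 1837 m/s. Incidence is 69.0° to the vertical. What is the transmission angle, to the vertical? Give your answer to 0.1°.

44.1°

sin θ₁/V₁ = sin θ₂/V₂ ⇒ sin θ₂ = 1837·sin 69.0°/2465 = 1837·0.9336/2465 = 0.6957.
θ₂ = sin⁻¹(0.6957) = 44.09° (from vertical).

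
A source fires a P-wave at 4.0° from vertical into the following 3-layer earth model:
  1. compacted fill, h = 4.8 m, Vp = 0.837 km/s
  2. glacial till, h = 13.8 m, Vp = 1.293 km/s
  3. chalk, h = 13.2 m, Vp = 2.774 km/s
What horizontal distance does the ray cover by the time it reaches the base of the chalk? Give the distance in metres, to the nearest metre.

p = sin θ₁/V₁ = sin 4.0°/0.837 = 8.3341e-02 s/km is conserved through the stack.
Layer 1: θ = 4.00°; offset = 4.8·tan 4.00° = 0.336 m.
Layer 2: sin θ = p·1.293 = 0.1078 → θ = 6.19°; offset = 13.8·tan 6.19° = 1.496 m.
Layer 3: sin θ = p·2.774 = 0.2312 → θ = 13.37°; offset = 13.2·tan 13.37° = 3.137 m.
Summing the layer offsets gives 4.968 m.

5 m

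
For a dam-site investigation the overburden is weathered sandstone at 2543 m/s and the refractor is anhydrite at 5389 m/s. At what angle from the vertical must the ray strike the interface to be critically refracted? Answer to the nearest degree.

28°

At critical incidence the refracted ray runs along the interface (θ₂ = 90°), so sin θ_c = V₁/V₂.
θ_c = arcsin(2543/5389) = arcsin 0.4719 = 28.16°.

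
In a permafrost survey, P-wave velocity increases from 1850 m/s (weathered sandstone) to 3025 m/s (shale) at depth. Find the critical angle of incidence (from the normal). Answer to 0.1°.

Critical incidence: sin θ_c = V₁/V₂ = 1850/3025 = 0.6116.
θ_c = arcsin 0.6116 = 37.70°.

37.7°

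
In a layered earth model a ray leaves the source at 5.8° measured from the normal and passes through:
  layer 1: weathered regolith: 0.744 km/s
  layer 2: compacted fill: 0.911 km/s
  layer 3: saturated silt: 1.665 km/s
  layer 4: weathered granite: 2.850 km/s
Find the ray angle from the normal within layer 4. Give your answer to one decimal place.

Snell's law across each interface conserves sin θ / V, so sin θ_4 = V_4·sin θ₁/V₁.
sin θ_4 = 2.850 × sin 5.8° / 0.744 = 0.3871.
θ_4 = arcsin 0.3871 = 22.77°.

22.8°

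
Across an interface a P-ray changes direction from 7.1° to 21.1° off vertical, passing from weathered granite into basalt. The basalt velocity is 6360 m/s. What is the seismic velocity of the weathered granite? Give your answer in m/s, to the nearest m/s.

sin 7.1° = 0.1236; sin 21.1° = 0.3600.
V₁ = V₂·(sin θ₁/sin θ₂) = 6360·(0.1236/0.3600) = 2183.65 m/s.

2184 m/s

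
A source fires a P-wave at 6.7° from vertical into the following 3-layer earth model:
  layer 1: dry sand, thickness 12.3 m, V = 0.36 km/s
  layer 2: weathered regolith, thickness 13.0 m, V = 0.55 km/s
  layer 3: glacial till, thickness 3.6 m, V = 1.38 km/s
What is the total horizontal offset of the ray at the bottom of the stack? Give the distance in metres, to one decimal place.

Apply Snell's law at each interface; in layer i the horizontal offset is hᵢ·tan θᵢ.
Layer 1: θ = 6.70°; offset = 12.3·tan 6.70° = 1.445 m.
Layer 2: sin θ = 0.55·sin 6.7°/0.36 = 0.1782, θ = 10.27°; offset = 13.0·tan 10.27° = 2.355 m.
Layer 3: sin θ = 1.38·sin 6.7°/0.36 = 0.4472, θ = 26.57°; offset = 3.6·tan 26.57° = 1.800 m.
Total horizontal offset = 5.600 m.

5.6 m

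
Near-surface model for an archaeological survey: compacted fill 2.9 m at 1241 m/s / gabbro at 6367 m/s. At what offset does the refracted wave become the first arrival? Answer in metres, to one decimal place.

7.1 m

θ_c = arcsin(1241/6367) = 11.24°, so cos θ_c = 0.9808 and tᵢ = 2h cos θ_c/V₁ = 0.0046 s.
At crossover x/V₁ = x/V₂ + tᵢ ⇒ x = tᵢ/(1/V₁ − 1/V₂) = 0.00458/(8.0580e-04 − 1.5706e-04) = 7.07 m.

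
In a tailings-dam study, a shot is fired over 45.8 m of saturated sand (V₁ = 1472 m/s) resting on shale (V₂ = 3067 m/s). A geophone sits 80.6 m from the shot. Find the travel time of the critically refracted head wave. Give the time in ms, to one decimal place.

80.9 ms

θ_c = arcsin(V₁/V₂) = arcsin(1472/3067) = 28.68°, cos θ_c = 0.8773.
Intercept time tᵢ = 2h cos θ_c / V₁ = 2·45.8·0.8773/1472 = 0.05459 s.
t = x/V₂ + tᵢ = 80.6/3067 + 0.05459 = 0.08087 s.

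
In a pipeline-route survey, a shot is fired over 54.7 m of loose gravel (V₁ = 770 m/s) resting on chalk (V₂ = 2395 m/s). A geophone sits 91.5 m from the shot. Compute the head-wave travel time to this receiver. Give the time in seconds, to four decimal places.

0.1727 s

t = x/V₂ + 2h·√(V₂²−V₁²)/(V₁V₂).
√(V₂²−V₁²) = √(2395²−770²) = 2267.8 m/s; delay term = 2·54.7·2267.8/(770·2395) = 0.13453 s.
t = 91.5/2395 + 0.13453 = 0.17274 s.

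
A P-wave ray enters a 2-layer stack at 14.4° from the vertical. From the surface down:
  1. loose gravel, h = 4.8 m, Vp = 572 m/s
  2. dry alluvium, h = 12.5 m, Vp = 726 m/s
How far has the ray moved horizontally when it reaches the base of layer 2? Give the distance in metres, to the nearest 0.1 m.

5.4 m

p = sin θ₁/V₁ = sin 14.4°/572 = 4.3477e-04 s/m is conserved through the stack.
Layer 1: θ = 14.40°; offset = 4.8·tan 14.40° = 1.232 m.
Layer 2: sin θ = p·726 = 0.3156 → θ = 18.40°; offset = 12.5·tan 18.40° = 4.158 m.
Summing the layer offsets gives 5.391 m.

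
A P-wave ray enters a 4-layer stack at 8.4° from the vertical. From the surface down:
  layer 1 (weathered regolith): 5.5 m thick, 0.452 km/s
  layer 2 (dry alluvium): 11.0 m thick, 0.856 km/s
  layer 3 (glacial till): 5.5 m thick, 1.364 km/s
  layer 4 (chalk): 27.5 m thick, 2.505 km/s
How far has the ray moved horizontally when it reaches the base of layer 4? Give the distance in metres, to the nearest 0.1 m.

44.6 m

Apply Snell's law at each interface; in layer i the horizontal offset is hᵢ·tan θᵢ.
Layer 1: θ = 8.40°; offset = 5.5·tan 8.40° = 0.812 m.
Layer 2: sin θ = 0.856·sin 8.4°/0.452 = 0.2767, θ = 16.06°; offset = 11.0·tan 16.06° = 3.167 m.
Layer 3: sin θ = 1.364·sin 8.4°/0.452 = 0.4408, θ = 26.16°; offset = 5.5·tan 26.16° = 2.701 m.
Layer 4: sin θ = 2.505·sin 8.4°/0.452 = 0.8096, θ = 54.06°; offset = 27.5·tan 54.06° = 37.929 m.
Σ offsets = 44.609 m.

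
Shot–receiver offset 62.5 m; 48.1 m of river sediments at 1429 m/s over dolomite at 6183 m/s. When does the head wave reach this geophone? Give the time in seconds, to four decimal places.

0.0756 s

θ_c = arcsin(V₁/V₂) = arcsin(1429/6183) = 13.36°, cos θ_c = 0.9729.
Intercept time tᵢ = 2h cos θ_c / V₁ = 2·48.1·0.9729/1429 = 0.06550 s.
t = x/V₂ + tᵢ = 62.5/6183 + 0.06550 = 0.07561 s.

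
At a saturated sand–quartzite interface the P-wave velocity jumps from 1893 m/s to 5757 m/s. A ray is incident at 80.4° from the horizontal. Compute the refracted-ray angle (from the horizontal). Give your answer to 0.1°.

59.5°

Convert to the normal: θ₁ = 90° − 80.4° = 9.6°.
Snell's law: sin θ₂ = (V₂/V₁)·sin θ₁ = (5757/1893)·sin 9.6° = 0.5072.
θ₂ = arcsin 0.5072 = 30.48° from the normal.
From the interface: 90° − 30.48° = 59.52°.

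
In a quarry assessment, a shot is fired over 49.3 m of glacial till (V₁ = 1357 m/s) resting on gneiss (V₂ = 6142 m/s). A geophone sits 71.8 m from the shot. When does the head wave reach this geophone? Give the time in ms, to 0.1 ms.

θ_c = arcsin(V₁/V₂) = arcsin(1357/6142) = 12.76°, cos θ_c = 0.9753.
Intercept time tᵢ = 2h cos θ_c / V₁ = 2·49.3·0.9753/1357 = 0.07086 s.
t = x/V₂ + tᵢ = 71.8/6142 + 0.07086 = 0.08255 s.

82.6 ms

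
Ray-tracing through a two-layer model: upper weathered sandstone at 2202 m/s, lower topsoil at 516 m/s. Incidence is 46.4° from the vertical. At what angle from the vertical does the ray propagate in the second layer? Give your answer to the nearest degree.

10°

Snell's law: sin θ₂ = (V₂/V₁)·sin θ₁ = (516/2202)·sin 46.4° = 0.1697.
θ₂ = arcsin 0.1697 = 9.77° from the normal.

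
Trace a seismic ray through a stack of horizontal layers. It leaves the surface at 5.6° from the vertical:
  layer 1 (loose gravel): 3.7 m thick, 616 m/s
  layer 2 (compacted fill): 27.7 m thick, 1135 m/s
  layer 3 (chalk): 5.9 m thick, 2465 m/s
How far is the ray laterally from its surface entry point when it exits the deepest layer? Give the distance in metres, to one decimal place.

7.9 m

Apply Snell's law at each interface; in layer i the horizontal offset is hᵢ·tan θᵢ.
Layer 1: θ = 5.60°; offset = 3.7·tan 5.60° = 0.363 m.
Layer 2: sin θ = 1135·sin 5.6°/616 = 0.1798, θ = 10.36°; offset = 27.7·tan 10.36° = 5.063 m.
Layer 3: sin θ = 2465·sin 5.6°/616 = 0.3905, θ = 22.98°; offset = 5.9·tan 22.98° = 2.503 m.
Total horizontal offset = 7.928 m.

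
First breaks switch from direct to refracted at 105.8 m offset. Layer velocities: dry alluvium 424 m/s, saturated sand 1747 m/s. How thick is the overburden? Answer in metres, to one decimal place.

x_cross = 2h·√((V₂+V₁)/(V₂−V₁)) → h = x_cross / (2·√((V₂+V₁)/(V₂−V₁))).
√((V₂+V₁)/(V₂−V₁)) = √((1747+424)/(1747−424)) = 1.2810.
h = 105.8 / (2·1.2810) = 41.30 m.

41.3 m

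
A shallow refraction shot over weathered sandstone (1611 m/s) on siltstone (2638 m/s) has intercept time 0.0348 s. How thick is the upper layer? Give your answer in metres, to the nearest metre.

35 m

h = tᵢ·V₁·V₂ / (2·√(V₂²−V₁²)).
√(V₂²−V₁²) = √(2638² − 1611²) = 2089.0 m/s.
h = 0.0348 s × 1611 × 2638 / (2 × 2089.0) = 35.40 m.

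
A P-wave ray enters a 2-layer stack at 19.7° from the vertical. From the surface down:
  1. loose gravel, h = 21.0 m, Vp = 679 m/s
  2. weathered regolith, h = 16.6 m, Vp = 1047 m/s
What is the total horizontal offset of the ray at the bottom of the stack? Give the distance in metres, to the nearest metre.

18 m

Apply Snell's law at each interface; in layer i the horizontal offset is hᵢ·tan θᵢ.
Layer 1: θ = 19.70°; offset = 21.0·tan 19.70° = 7.519 m.
Layer 2: sin θ = 1047·sin 19.7°/679 = 0.5198, θ = 31.32°; offset = 16.6·tan 31.32° = 10.100 m.
Summing the layer offsets gives 17.619 m.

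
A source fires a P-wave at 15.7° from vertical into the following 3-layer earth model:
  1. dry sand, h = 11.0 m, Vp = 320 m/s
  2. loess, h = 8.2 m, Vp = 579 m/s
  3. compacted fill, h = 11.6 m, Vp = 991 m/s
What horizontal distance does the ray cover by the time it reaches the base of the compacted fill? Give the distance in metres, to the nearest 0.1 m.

Ray parameter p = sin 15.7° / 320 m/s = 8.4563e-04 s/m.
Layer 1: θ = 15.70°; offset = 11.0·tan 15.70° = 3.092 m.
Layer 2: sin θ = p·579 = 0.4896 → θ = 29.32°; offset = 8.2·tan 29.32° = 4.605 m.
Layer 3: sin θ = p·991 = 0.8380 → θ = 56.93°; offset = 11.6·tan 56.93° = 17.816 m.
Summing the layer offsets gives 25.512 m.

25.5 m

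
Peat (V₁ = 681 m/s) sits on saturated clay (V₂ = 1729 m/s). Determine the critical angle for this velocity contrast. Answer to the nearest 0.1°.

At critical incidence the refracted ray runs along the interface (θ₂ = 90°), so sin θ_c = V₁/V₂.
θ_c = arcsin(681/1729) = arcsin 0.3939 = 23.20°.

23.2°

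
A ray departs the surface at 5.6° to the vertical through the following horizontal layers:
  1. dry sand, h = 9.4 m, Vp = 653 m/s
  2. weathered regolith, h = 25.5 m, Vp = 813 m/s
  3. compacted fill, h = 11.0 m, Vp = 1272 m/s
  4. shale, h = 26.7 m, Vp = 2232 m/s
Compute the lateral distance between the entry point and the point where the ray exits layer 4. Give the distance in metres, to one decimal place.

15.6 m

p = sin θ₁/V₁ = sin 5.6°/653 = 1.4944e-04 s/m is conserved through the stack.
Layer 1: θ = 5.60°; offset = 9.4·tan 5.60° = 0.922 m.
Layer 2: sin θ = p·813 = 0.1215 → θ = 6.98°; offset = 25.5·tan 6.98° = 3.121 m.
Layer 3: sin θ = p·1272 = 0.1901 → θ = 10.96°; offset = 11.0·tan 10.96° = 2.130 m.
Layer 4: sin θ = p·2232 = 0.3335 → θ = 19.48°; offset = 26.7·tan 19.48° = 9.447 m.
Total horizontal offset = 15.619 m.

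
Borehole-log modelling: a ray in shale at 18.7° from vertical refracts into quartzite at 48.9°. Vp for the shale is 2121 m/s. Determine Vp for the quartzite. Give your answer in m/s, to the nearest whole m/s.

Snell's law: sin 18.7°/V₁ = sin 48.9°/V₂.
V₂ = V₁·sin 48.9°/sin 18.7° = 2121 × 2.3504 = 4985.16 m/s.

4985 m/s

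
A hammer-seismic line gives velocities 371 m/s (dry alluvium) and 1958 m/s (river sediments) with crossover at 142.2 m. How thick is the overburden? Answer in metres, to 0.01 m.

58.69 m

h = (x_cross/2)·√((V₂−V₁)/(V₂+V₁)).
(V₂−V₁)/(V₂+V₁) = (1958−371)/(1958+371) = 0.6814; √ = 0.8255.
h = (142.2/2)·0.8255 = 58.69 m.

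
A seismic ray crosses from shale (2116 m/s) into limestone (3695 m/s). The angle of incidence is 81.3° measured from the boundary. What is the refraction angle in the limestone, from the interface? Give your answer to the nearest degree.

75°

Angle from the normal: 90° − 81.3° = 8.7°.
Snell's law: sin θ₂ = (V₂/V₁)·sin θ₁ = (3695/2116)·sin 8.7° = 0.2641.
θ₂ = arcsin 0.2641 = 15.32° from the normal.
From the interface: 90° − 15.32° = 74.68°.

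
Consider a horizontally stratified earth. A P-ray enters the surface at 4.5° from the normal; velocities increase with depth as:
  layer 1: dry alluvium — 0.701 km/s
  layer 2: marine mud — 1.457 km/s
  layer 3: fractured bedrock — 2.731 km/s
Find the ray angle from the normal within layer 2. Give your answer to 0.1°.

Ray parameter p = sin 4.5° / 0.701 = 1.1192e-01 s/km.
sin θ_2 = p·V_2 = 1.1192e-01 × 1.457 = 0.1631.
θ_2 = arcsin 0.1631 = 9.39°.

9.4°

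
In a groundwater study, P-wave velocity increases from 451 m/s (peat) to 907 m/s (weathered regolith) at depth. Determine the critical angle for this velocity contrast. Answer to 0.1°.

Critical incidence: sin θ_c = V₁/V₂ = 451/907 = 0.4972.
θ_c = arcsin 0.4972 = 29.82°.

29.8°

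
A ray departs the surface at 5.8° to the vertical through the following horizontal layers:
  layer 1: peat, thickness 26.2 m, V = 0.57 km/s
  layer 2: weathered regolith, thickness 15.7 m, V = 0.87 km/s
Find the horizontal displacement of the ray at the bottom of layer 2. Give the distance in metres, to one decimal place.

5.1 m

Ray parameter p = sin 5.8° / 0.57 km/s = 1.7729e-01 s/km.
Layer 1: θ = 5.80°; offset = 26.2·tan 5.80° = 2.661 m.
Layer 2: sin θ = p·0.87 = 0.1542 → θ = 8.87°; offset = 15.7·tan 8.87° = 2.451 m.
Total horizontal offset = 5.112 m.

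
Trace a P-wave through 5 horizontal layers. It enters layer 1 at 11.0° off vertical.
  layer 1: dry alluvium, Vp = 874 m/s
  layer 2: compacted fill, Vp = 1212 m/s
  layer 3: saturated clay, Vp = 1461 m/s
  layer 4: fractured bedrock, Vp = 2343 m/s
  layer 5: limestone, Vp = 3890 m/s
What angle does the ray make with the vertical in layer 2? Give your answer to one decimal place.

Ray parameter p = sin 11.0° / 874 = 2.1832e-04 s/m.
sin θ_2 = p·V_2 = 2.1832e-04 × 1212 = 0.2646.
θ_2 = 15.34° from the vertical.

15.3°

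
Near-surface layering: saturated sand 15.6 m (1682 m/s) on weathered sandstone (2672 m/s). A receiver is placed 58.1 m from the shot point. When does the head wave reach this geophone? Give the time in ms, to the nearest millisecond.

36 ms

θ_c = arcsin(V₁/V₂) = arcsin(1682/2672) = 39.01°, cos θ_c = 0.7770.
Intercept time tᵢ = 2h cos θ_c / V₁ = 2·15.6·0.7770/1682 = 0.01441 s.
t = x/V₂ + tᵢ = 58.1/2672 + 0.01441 = 0.03616 s.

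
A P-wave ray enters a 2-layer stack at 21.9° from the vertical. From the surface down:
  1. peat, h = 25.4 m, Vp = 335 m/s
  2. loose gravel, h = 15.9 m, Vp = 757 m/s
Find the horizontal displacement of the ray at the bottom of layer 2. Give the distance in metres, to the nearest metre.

p = sin θ₁/V₁ = sin 21.9°/335 = 1.1134e-03 s/m is conserved through the stack.
Layer 1: θ = 21.90°; offset = 25.4·tan 21.90° = 10.211 m.
Layer 2: sin θ = p·757 = 0.8428 → θ = 57.44°; offset = 15.9·tan 57.44° = 24.902 m.
Σ offsets = 35.112 m.

35 m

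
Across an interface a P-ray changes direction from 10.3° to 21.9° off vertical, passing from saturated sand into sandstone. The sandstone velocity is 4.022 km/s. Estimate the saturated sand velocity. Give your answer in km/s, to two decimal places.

1.93 km/s

Snell's law: sin 10.3°/V₁ = sin 21.9°/V₂.
V₁ = V₂·sin 10.3°/sin 21.9° = 4.022 × 0.4794 = 1.93 km/s.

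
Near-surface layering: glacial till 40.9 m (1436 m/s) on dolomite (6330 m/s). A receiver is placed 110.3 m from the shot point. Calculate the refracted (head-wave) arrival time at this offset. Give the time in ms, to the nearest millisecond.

73 ms

t = x/V₂ + 2h·√(V₂²−V₁²)/(V₁V₂).
√(V₂²−V₁²) = √(6330²−1436²) = 6165.0 m/s; delay term = 2·40.9·6165.0/(1436·6330) = 0.05548 s.
t = 110.3/6330 + 0.05548 = 0.07290 s.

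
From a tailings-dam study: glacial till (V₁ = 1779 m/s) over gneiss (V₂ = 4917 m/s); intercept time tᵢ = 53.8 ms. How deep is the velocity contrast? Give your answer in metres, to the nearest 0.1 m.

51.3 m

θ_c = arcsin(1779/4917) = 21.21°; cos θ_c = 0.9323.
tᵢ = 2h cos θ_c/V₁ ⇒ h = tᵢ·V₁/(2 cos θ_c) = 0.0538·1779/(2·0.9323) = 51.33 m.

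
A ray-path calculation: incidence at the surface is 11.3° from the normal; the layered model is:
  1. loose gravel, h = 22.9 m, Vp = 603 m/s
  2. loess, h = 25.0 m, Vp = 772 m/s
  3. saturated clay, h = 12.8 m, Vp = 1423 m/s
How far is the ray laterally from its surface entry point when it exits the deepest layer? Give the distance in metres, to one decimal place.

17.7 m

Apply Snell's law at each interface; in layer i the horizontal offset is hᵢ·tan θᵢ.
Layer 1: θ = 11.30°; offset = 22.9·tan 11.30° = 4.576 m.
Layer 2: sin θ = 772·sin 11.3°/603 = 0.2509, θ = 14.53°; offset = 25.0·tan 14.53° = 6.479 m.
Layer 3: sin θ = 1423·sin 11.3°/603 = 0.4624, θ = 27.54°; offset = 12.8·tan 27.54° = 6.675 m.
Σ offsets = 17.730 m.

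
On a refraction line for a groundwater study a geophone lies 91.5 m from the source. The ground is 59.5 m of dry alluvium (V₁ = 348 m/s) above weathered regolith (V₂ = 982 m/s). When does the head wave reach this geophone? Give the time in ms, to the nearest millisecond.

413 ms

t = x/V₂ + 2h·√(V₂²−V₁²)/(V₁V₂).
√(V₂²−V₁²) = √(982²−348²) = 918.3 m/s; delay term = 2·59.5·918.3/(348·982) = 0.31976 s.
t = 91.5/982 + 0.31976 = 0.41294 s.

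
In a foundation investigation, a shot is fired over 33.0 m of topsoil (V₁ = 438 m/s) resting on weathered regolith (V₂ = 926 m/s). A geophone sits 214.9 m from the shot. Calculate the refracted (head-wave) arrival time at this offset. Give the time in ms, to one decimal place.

364.8 ms

t = x/V₂ + 2h·√(V₂²−V₁²)/(V₁V₂).
√(V₂²−V₁²) = √(926²−438²) = 815.9 m/s; delay term = 2·33.0·815.9/(438·926) = 0.13276 s.
t = 214.9/926 + 0.13276 = 0.36484 s.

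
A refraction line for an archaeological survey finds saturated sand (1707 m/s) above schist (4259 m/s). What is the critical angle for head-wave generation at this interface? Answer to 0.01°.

At critical incidence the refracted ray runs along the interface (θ₂ = 90°), so sin θ_c = V₁/V₂.
θ_c = arcsin(1707/4259) = arcsin 0.4008 = 23.63°.

23.63°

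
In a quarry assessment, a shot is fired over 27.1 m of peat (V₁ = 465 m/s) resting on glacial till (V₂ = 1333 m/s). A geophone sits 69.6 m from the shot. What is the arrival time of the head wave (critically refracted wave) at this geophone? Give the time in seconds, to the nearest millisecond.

t = x/V₂ + 2h·√(V₂²−V₁²)/(V₁V₂).
√(V₂²−V₁²) = √(1333²−465²) = 1249.3 m/s; delay term = 2·27.1·1249.3/(465·1333) = 0.10924 s.
t = 69.6/1333 + 0.10924 = 0.16145 s.

0.161 s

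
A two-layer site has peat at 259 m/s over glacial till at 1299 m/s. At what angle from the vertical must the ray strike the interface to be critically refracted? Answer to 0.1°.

Critical incidence: sin θ_c = V₁/V₂ = 259/1299 = 0.1994.
θ_c = arcsin 0.1994 = 11.50°.

11.5°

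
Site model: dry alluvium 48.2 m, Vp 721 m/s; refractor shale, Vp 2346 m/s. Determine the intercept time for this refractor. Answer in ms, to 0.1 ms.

127.2 ms

tᵢ = 2h·√(V₂²−V₁²)/(V₁V₂).
√(V₂²−V₁²) = √(2346²−721²) = 2232.5 m/s.
tᵢ = 2·48.2·2232.5/(721·2346) = 0.12723 s.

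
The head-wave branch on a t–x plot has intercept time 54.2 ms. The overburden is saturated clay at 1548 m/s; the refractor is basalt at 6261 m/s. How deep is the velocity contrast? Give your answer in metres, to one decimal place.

h = tᵢ·V₁·V₂ / (2·√(V₂²−V₁²)).
√(V₂²−V₁²) = √(6261² − 1548²) = 6066.6 m/s.
h = 0.0542 s × 1548 × 6261 / (2 × 6066.6) = 43.29 m.

43.3 m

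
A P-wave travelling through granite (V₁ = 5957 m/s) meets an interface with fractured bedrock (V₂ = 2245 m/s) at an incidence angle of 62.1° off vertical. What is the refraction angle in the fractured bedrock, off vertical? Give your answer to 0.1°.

19.5°

Snell's law: sin θ₂ = (V₂/V₁)·sin θ₁ = (2245/5957)·sin 62.1° = 0.3331.
θ₂ = arcsin 0.3331 = 19.45° from the normal.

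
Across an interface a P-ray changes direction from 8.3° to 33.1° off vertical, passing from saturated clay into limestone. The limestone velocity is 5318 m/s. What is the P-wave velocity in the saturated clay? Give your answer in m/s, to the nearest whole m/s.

1406 m/s

Snell's law: sin 8.3°/V₁ = sin 33.1°/V₂.
V₁ = V₂·sin 8.3°/sin 33.1° = 5318 × 0.2643 = 1405.76 m/s.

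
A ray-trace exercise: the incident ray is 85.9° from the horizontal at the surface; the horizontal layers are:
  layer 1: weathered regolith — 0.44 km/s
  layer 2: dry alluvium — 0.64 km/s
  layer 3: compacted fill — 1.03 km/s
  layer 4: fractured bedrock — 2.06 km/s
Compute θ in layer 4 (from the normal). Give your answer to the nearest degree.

20°

From the normal: θ₁ = 90° − 85.9° = 4.1°.
Ray parameter p = sin 4.1° / 0.44 = 1.6249e-01 s/km.
sin θ_4 = p·V_4 = 1.6249e-01 × 2.06 = 0.3347.
θ_4 = 19.56° from the vertical.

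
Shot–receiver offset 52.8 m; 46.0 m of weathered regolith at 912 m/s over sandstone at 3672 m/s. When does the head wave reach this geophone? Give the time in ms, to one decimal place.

112.1 ms

θ_c = arcsin(V₁/V₂) = arcsin(912/3672) = 14.38°, cos θ_c = 0.9687.
Intercept time tᵢ = 2h cos θ_c / V₁ = 2·46.0·0.9687/912 = 0.09772 s.
t = x/V₂ + tᵢ = 52.8/3672 + 0.09772 = 0.11210 s.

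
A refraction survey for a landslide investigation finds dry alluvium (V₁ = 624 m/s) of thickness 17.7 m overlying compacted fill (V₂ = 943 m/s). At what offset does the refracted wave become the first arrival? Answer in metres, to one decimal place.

78.5 m

x_cross = 2h·√((V₂+V₁)/(V₂−V₁)).
(V₂+V₁)/(V₂−V₁) = (943+624)/(943−624) = 4.9122; √ = 2.2164.
x_cross = 2·17.7·2.2164 = 78.46 m.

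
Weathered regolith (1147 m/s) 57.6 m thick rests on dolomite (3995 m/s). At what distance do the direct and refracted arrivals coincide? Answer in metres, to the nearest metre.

155 m

x_cross = 2h·√((V₂+V₁)/(V₂−V₁)).
(V₂+V₁)/(V₂−V₁) = (3995+1147)/(3995−1147) = 1.8055; √ = 1.3437.
x_cross = 2·57.6·1.3437 = 154.79 m.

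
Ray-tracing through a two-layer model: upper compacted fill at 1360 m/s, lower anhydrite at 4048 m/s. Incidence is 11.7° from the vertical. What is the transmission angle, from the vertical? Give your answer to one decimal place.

sin θ₁/V₁ = sin θ₂/V₂ ⇒ sin θ₂ = 4048·sin 11.7°/1360 = 4048·0.2028/1360 = 0.6036.
θ₂ = sin⁻¹(0.6036) = 37.13° (from vertical).

37.1°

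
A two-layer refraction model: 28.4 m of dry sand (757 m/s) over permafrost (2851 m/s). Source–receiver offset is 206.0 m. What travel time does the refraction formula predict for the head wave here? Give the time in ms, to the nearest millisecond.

t = x/V₂ + 2h·√(V₂²−V₁²)/(V₁V₂).
√(V₂²−V₁²) = √(2851²−757²) = 2748.7 m/s; delay term = 2·28.4·2748.7/(757·2851) = 0.07234 s.
t = 206.0/2851 + 0.07234 = 0.14460 s.

145 ms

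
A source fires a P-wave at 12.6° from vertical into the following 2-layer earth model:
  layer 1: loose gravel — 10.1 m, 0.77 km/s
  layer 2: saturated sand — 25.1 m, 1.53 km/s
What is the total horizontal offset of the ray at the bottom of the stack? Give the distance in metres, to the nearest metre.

Ray parameter p = sin 12.6° / 0.77 km/s = 2.8330e-01 s/km.
Layer 1: θ = 12.60°; offset = 10.1·tan 12.60° = 2.258 m.
Layer 2: sin θ = p·1.53 = 0.4335 → θ = 25.69°; offset = 25.1·tan 25.69° = 12.073 m.
Summing the layer offsets gives 14.330 m.

14 m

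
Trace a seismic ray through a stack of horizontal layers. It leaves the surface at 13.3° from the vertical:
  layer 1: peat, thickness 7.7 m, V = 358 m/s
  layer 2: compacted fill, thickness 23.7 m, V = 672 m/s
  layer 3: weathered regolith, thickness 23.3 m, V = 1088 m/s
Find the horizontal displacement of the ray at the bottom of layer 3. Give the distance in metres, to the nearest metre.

36 m

Apply Snell's law at each interface; in layer i the horizontal offset is hᵢ·tan θᵢ.
Layer 1: θ = 13.30°; offset = 7.7·tan 13.30° = 1.820 m.
Layer 2: sin θ = 672·sin 13.3°/358 = 0.4318, θ = 25.58°; offset = 23.7·tan 25.58° = 11.347 m.
Layer 3: sin θ = 1088·sin 13.3°/358 = 0.6991, θ = 44.36°; offset = 23.3·tan 44.36° = 22.784 m.
Σ offsets = 35.951 m.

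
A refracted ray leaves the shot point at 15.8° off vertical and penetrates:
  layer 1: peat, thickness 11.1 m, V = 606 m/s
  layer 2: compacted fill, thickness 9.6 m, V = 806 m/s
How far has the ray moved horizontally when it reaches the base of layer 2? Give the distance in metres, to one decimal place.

Apply Snell's law at each interface; in layer i the horizontal offset is hᵢ·tan θᵢ.
Layer 1: θ = 15.80°; offset = 11.1·tan 15.80° = 3.141 m.
Layer 2: sin θ = 806·sin 15.8°/606 = 0.3621, θ = 21.23°; offset = 9.6·tan 21.23° = 3.730 m.
Σ offsets = 6.871 m.

6.9 m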